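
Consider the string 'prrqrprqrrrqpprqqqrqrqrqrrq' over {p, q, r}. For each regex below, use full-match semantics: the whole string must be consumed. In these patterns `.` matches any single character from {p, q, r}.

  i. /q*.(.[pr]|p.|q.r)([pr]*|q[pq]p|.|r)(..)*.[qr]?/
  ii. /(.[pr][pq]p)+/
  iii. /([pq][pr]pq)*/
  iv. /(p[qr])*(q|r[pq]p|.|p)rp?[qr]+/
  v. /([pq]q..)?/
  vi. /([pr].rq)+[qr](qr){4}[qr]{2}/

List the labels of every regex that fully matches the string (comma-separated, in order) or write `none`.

i → match
ii → no match — must end with 'p'
iii → no match
iv → no match
v → no match
vi → match

i, vi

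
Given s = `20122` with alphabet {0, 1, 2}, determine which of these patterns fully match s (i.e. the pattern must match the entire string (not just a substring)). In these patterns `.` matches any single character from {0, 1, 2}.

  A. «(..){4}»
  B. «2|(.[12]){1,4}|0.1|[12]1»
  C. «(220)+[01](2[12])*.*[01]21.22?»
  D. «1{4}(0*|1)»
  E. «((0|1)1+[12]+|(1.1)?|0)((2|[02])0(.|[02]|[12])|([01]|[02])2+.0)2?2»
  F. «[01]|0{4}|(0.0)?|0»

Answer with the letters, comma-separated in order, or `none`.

E

A → no match
B → no match
C → no match — must start with `220`
D → no match — must start with `1`
E → match
F → no match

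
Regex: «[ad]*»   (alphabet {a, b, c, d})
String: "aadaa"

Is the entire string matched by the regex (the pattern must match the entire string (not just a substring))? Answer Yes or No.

Yes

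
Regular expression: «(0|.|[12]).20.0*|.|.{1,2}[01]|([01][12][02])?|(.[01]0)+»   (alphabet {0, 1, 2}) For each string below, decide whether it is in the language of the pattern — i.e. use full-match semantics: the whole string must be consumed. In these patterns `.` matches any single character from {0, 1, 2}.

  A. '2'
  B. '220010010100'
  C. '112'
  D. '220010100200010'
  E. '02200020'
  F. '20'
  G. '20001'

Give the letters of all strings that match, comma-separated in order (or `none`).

A, C, F

A → match
B → no match
C → match
D → no match
E → no match
F → match
G → no match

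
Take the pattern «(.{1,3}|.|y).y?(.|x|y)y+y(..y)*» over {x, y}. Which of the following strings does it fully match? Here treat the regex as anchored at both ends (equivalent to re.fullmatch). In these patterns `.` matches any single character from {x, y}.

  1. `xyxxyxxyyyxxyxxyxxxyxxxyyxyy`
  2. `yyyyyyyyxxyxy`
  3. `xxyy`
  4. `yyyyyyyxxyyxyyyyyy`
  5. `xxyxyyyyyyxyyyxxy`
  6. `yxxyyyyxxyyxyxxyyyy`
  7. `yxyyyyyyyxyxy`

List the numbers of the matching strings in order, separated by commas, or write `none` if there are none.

1 → no match
2 → no match
3. `xxyy` → no match
4 → no match
5 → no match
6 → match
7 → no match

6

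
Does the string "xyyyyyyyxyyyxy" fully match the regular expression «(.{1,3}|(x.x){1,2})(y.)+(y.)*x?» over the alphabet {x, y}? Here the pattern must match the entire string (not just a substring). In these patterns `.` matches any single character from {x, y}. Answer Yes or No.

No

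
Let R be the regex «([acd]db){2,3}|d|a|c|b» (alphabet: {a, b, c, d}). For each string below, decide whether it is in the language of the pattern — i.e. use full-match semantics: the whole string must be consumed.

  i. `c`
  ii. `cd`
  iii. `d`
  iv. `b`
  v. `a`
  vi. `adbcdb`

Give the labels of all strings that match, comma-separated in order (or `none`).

i. `c` → match
ii. `cd` → no match
iii. `d` → match
iv. `b` → match
v. `a` → match
vi. `adbcdb` → match

i, iii, iv, v, vi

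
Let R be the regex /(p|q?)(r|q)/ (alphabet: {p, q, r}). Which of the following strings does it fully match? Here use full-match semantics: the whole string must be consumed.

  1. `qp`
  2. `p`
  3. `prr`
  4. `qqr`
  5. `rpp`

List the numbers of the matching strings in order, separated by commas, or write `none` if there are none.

none

1 → no match
2 → no match
3 → no match
4 → no match
5 → no match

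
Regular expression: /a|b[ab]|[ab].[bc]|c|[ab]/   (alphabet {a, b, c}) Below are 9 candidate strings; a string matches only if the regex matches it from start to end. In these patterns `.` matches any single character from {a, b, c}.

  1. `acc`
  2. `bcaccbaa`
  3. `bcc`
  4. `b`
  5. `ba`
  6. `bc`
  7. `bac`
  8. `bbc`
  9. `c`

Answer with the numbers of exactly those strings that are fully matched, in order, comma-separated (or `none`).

1, 3, 4, 5, 7, 8, 9

1. `acc` → match
2. `bcaccbaa` → no match
3. `bcc` → match
4. `b` → match
5. `ba` → match
6. `bc` → no match
7. `bac` → match
8. `bbc` → match
9. `c` → match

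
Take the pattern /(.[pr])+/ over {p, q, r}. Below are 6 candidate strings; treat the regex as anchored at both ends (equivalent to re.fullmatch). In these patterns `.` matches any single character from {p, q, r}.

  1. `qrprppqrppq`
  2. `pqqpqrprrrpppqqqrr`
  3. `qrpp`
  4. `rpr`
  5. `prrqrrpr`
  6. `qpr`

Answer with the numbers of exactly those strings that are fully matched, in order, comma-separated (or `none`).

3

1 → no match
2 → no match
3 → match
4 → no match
5 → no match
6 → no match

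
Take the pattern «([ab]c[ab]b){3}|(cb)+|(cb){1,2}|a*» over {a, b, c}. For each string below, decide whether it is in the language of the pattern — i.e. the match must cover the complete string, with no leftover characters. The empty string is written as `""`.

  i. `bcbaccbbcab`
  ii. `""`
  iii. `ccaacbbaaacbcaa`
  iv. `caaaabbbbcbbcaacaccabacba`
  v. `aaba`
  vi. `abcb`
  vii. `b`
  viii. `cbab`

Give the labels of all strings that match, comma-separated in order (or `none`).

i → no match
ii → match
iii → no match
iv → no match
v → no match
vi → no match
vii → no match
viii → no match

ii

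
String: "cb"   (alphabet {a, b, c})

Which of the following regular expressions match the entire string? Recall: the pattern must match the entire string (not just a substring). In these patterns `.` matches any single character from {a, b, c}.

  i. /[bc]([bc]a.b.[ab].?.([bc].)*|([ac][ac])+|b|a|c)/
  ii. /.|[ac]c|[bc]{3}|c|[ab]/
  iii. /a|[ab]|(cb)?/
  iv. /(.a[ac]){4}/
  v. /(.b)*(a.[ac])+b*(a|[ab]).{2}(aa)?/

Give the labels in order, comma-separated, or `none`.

i → match
ii → no match
iii → match
iv → no match
v → no match

i, iii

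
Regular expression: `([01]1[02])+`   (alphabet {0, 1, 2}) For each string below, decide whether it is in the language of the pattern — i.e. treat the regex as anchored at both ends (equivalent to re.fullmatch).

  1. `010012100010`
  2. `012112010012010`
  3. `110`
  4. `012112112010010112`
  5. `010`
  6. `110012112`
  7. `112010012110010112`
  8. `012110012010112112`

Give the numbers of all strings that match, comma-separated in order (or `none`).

1 → no match
2 → match
3 → match
4 → match
5 → match
6 → match
7 → match
8 → match

2, 3, 4, 5, 6, 7, 8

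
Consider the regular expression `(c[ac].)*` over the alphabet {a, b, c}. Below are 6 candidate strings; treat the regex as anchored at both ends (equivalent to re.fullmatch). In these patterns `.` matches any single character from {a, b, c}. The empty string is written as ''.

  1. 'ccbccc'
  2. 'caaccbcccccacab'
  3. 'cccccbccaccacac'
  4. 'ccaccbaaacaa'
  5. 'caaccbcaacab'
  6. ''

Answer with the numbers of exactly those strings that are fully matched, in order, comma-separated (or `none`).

1, 2, 3, 5, 6

1. 'ccbccc' → match
2 → match
3 → match
4. 'ccaccbaaacaa' → no match
5. 'caaccbcaacab' → match
6. '' → match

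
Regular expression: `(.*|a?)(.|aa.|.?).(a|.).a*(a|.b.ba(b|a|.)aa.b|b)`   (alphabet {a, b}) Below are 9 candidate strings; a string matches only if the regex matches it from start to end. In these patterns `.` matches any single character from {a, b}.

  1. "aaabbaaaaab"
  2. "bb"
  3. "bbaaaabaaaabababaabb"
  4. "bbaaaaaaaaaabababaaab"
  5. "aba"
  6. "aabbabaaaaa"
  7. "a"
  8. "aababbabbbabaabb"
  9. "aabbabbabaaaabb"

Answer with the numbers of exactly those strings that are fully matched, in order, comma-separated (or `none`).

1, 3, 4, 6, 8, 9

1 → match
2 → no match
3 → match
4 → match
5 → no match
6 → match
7 → no match
8 → match
9 → match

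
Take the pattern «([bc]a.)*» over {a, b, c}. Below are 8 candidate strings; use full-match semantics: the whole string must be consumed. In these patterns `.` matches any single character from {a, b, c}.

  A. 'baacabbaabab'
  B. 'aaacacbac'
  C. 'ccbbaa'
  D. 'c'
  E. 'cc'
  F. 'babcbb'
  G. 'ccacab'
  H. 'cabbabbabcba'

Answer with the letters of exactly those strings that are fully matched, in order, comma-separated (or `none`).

A

A → match
B → no match
C → no match
D → no match
E → no match
F → no match
G → no match
H → no match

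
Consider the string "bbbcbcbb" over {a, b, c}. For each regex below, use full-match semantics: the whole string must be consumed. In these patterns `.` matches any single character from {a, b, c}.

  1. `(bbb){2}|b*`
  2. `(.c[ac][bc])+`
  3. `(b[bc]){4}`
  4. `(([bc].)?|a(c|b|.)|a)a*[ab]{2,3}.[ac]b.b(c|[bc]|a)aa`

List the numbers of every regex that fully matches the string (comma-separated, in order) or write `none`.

1 → no match
2 → no match
3 → match
4 → no match — must end with "aa"

3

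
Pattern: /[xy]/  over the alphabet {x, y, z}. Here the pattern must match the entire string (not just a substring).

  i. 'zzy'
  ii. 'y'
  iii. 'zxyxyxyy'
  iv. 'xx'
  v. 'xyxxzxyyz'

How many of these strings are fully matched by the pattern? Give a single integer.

1

i → no match
ii → match
iii → no match
iv → no match
v → no match
Total matched: 1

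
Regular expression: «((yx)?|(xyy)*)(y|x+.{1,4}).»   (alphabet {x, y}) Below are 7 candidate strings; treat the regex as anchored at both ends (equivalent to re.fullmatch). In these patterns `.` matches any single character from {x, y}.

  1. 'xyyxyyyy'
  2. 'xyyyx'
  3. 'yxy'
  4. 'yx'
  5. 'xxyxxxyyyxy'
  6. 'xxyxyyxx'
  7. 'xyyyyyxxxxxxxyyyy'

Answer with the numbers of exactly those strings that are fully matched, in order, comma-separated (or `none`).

1, 2, 4

1. 'xyyxyyyy' → match
2. 'xyyyx' → match
3. 'yxy' → no match
4. 'yx' → match
5. 'xxyxxxyyyxy' → no match
6. 'xxyxyyxx' → no match
7 → no match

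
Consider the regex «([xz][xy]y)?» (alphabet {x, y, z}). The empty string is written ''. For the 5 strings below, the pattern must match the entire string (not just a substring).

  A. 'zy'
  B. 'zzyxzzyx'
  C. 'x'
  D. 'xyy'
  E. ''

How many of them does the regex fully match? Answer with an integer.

2

A → no match
B → no match
C → no match
D → match
E → match
Total matched: 2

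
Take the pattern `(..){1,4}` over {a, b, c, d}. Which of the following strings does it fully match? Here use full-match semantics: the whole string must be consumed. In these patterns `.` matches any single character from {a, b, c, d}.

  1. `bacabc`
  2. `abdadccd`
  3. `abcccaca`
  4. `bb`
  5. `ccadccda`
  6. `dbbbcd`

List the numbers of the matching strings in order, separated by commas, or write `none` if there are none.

1, 2, 3, 4, 5, 6

1 → match
2 → match
3 → match
4 → match
5 → match
6 → match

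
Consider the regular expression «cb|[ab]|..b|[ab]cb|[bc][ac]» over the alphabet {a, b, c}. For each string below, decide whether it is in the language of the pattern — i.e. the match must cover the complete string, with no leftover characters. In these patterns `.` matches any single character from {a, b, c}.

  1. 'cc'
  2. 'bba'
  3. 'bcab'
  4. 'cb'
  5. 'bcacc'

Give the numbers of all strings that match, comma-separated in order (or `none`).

1 → match
2 → no match
3 → no match
4 → match
5 → no match

1, 4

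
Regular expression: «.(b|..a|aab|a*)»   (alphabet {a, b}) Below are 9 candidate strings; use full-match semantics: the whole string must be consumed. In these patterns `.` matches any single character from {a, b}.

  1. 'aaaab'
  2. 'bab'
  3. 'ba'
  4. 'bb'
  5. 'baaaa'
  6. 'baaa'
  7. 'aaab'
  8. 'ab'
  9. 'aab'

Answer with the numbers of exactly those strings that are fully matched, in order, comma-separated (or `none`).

1 → no match
2 → no match
3 → match
4 → match
5 → match
6 → match
7 → match
8 → match
9 → no match

3, 4, 5, 6, 7, 8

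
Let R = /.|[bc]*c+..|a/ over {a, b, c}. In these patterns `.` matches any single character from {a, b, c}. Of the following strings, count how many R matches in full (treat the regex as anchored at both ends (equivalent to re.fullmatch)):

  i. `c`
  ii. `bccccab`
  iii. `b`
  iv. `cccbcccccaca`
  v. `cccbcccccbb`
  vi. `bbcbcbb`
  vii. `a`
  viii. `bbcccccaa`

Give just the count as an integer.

i → match
ii → match
iii → match
iv → no match
v → match
vi → match
vii → match
viii → match
Total matched: 7

7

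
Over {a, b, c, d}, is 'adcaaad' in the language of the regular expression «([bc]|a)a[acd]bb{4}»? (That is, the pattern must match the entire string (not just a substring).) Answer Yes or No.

Every match must end with 'b', but 'adcaaad' does not.

No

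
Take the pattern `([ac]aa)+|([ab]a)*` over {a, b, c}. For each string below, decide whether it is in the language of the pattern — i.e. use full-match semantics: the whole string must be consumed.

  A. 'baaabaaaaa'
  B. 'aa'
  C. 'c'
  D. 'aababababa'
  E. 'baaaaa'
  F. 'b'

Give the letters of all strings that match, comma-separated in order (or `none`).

A, B, D, E

A. 'baaabaaaaa' → match
B. 'aa' → match
C. 'c' → no match
D. 'aababababa' → match
E. 'baaaaa' → match
F. 'b' → no match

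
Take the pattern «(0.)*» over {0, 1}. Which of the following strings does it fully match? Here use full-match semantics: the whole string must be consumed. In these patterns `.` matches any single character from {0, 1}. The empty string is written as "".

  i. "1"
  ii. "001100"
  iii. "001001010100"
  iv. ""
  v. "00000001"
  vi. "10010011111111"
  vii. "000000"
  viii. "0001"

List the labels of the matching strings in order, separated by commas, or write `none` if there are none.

iv, v, vii, viii

i → no match
ii → no match
iii → no match
iv → match
v → match
vi → no match
vii → match
viii → match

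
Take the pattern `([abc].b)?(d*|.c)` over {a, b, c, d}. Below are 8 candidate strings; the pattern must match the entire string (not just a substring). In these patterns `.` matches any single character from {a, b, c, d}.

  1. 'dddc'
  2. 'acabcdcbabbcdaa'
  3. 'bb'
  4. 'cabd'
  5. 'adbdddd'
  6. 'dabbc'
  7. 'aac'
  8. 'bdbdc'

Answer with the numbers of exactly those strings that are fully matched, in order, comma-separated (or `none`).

4, 5, 8

1 → no match
2 → no match
3 → no match
4 → match
5 → match
6 → no match
7 → no match
8 → match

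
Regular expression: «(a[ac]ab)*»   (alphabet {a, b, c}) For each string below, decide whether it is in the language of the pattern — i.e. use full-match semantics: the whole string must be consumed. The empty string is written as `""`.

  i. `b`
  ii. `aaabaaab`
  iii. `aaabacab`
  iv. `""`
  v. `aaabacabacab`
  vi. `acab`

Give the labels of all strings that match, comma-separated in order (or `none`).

ii, iii, iv, v, vi

i → no match
ii → match
iii → match
iv → match
v → match
vi → match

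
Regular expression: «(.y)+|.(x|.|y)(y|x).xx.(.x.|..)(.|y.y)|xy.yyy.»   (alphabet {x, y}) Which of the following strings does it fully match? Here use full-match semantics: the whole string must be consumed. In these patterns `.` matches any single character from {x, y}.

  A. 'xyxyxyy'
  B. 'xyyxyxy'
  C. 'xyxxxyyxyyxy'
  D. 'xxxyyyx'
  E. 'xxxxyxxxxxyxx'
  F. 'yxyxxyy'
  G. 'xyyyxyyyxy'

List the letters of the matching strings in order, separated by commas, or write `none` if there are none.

A → no match
B → no match
C → no match
D → no match
E → no match
F → no match
G → match

G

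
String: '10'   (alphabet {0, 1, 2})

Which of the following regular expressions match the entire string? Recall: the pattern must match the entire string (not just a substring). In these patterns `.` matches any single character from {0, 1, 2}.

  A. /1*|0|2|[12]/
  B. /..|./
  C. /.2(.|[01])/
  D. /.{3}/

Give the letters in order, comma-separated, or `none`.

B

A → no match
B → match
C → no match
D → no match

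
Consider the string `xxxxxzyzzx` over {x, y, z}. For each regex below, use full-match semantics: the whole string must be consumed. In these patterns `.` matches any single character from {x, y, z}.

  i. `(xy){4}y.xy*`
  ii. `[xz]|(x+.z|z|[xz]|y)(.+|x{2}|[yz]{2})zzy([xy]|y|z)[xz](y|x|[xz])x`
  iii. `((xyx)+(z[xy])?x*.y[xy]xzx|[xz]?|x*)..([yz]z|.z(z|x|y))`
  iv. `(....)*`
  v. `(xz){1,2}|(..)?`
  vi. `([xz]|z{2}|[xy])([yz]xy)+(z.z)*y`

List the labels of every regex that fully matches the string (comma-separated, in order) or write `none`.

iii

i → no match — must start with `xy`
ii → no match
iii → match
iv → no match
v → no match
vi → no match — must end with `y`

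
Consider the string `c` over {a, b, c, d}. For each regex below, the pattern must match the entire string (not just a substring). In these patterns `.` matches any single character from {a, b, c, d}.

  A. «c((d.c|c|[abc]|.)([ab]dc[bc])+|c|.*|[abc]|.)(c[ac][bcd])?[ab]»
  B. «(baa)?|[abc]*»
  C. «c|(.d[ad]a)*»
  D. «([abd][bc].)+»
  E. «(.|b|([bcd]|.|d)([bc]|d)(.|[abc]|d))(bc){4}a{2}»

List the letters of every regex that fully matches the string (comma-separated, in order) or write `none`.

B, C

A → no match
B → match
C → match
D → no match
E → no match — must end with `a`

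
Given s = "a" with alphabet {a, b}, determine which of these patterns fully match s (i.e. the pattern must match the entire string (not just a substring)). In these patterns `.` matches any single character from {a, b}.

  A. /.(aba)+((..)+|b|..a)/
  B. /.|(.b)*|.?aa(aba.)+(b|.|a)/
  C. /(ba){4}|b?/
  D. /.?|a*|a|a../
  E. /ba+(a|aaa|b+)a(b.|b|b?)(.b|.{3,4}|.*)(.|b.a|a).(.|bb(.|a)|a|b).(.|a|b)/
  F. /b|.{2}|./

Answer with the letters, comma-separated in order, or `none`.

A → no match
B → match
C → no match
D → match
E → no match — must start with "ba"
F → match

B, D, F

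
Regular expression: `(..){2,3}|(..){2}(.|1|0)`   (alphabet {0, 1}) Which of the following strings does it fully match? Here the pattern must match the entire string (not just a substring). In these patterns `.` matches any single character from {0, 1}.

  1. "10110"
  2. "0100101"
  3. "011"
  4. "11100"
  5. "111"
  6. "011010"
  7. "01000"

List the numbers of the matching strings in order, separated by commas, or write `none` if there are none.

1, 4, 6, 7

1. "10110" → match
2. "0100101" → no match
3. "011" → no match
4. "11100" → match
5. "111" → no match
6. "011010" → match
7. "01000" → match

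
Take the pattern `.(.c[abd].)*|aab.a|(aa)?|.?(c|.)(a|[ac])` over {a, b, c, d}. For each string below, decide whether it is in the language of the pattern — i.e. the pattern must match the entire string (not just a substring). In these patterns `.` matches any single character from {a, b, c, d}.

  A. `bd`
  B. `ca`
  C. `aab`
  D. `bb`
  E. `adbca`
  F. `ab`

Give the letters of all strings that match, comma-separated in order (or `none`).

A. `bd` → no match
B. `ca` → match
C. `aab` → no match
D. `bb` → no match
E. `adbca` → no match
F. `ab` → no match

B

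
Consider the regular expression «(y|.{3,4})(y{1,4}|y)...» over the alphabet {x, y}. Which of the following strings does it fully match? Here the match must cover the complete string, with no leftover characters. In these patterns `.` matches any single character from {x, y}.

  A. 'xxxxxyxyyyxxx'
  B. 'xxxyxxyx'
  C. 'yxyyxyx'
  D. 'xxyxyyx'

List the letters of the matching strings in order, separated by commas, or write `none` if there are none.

A → no match
B → no match
C → match
D → no match

C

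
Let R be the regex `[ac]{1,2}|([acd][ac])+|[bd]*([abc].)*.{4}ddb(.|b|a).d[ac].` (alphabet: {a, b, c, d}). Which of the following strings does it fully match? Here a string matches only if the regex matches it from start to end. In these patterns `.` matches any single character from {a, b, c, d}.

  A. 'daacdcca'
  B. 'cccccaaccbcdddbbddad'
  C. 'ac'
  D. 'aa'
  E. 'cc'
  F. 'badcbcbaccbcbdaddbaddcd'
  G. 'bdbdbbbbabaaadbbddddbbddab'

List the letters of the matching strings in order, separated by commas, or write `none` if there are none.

A → match
B → match
C → match
D → match
E → match
F → match
G → match

A, B, C, D, E, F, G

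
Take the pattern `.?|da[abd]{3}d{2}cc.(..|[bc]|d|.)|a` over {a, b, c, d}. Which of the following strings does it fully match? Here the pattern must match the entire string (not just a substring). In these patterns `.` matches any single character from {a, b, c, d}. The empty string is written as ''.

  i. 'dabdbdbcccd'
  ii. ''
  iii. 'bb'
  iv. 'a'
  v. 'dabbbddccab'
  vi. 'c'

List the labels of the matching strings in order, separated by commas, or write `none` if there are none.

ii, iv, v, vi

i → no match
ii → match
iii → no match
iv → match
v → match
vi → match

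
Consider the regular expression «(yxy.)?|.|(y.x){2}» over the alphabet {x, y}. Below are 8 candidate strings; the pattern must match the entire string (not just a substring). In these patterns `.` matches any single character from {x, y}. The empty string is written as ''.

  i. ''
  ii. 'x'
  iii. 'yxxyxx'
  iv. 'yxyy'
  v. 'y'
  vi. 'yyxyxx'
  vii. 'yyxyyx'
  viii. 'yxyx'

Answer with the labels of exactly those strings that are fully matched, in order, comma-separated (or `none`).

i → match
ii → match
iii → match
iv → match
v → match
vi → match
vii → match
viii → match

i, ii, iii, iv, v, vi, vii, viii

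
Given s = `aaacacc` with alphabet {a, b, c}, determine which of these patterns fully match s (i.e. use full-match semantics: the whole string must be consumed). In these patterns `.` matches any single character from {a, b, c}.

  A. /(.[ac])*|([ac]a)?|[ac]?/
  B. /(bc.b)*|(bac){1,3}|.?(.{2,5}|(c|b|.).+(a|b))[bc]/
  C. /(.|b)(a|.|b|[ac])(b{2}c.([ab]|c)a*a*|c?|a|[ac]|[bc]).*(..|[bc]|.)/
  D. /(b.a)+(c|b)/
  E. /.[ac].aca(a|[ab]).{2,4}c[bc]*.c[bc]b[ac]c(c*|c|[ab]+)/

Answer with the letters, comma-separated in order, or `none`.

B, C

A → no match
B → match
C → match
D → no match — must start with `b`
E → no match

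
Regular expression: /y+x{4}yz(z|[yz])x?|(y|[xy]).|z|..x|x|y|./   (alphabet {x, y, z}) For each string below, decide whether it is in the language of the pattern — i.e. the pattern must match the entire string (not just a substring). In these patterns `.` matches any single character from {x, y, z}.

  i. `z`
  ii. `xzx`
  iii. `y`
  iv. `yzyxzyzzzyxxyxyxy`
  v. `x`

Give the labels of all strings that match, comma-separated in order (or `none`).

i → match
ii → match
iii → match
iv → no match
v → match

i, ii, iii, v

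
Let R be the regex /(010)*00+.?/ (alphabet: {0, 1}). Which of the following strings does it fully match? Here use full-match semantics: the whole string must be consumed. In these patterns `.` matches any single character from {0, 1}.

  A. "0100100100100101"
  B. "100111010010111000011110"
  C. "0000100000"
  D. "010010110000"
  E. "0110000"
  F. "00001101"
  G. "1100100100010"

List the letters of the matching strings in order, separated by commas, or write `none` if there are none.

A → no match
B → no match
C → no match
D → no match
E → no match
F → no match
G → no match

none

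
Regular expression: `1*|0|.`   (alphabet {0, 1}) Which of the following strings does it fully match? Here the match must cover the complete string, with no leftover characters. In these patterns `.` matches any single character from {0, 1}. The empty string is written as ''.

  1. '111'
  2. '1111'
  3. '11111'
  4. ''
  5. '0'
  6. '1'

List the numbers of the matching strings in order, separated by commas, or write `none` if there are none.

1 → match
2 → match
3 → match
4 → match
5 → match
6 → match

1, 2, 3, 4, 5, 6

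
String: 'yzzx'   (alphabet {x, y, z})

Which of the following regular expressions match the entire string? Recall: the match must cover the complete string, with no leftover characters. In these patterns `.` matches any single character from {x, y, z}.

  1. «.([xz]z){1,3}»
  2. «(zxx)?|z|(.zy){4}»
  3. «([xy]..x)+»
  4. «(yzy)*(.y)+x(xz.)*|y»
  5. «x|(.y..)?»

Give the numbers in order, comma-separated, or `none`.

3

1 → no match — must end with 'z'
2 → no match
3 → match
4 → no match
5 → no match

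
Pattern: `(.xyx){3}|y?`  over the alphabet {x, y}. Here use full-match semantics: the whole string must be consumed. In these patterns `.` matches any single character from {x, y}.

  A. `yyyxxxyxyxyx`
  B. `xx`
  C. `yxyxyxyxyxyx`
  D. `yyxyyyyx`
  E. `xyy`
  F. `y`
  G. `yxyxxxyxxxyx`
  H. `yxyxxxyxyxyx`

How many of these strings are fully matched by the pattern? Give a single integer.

A → no match
B → no match
C → match
D → no match
E → no match
F → match
G → match
H → match
Total matched: 4

4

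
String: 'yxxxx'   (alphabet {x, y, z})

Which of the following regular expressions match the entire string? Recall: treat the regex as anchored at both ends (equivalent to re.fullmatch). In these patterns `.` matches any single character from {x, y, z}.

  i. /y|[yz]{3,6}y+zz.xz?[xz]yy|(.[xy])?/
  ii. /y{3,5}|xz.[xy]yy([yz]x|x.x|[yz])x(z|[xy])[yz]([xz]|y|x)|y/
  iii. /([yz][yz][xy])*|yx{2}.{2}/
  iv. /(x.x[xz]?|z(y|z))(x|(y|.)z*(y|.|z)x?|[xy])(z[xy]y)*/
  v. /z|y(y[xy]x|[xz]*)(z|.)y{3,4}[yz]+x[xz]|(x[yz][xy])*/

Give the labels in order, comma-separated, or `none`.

i → no match
ii → no match
iii → match
iv → no match
v → no match

iii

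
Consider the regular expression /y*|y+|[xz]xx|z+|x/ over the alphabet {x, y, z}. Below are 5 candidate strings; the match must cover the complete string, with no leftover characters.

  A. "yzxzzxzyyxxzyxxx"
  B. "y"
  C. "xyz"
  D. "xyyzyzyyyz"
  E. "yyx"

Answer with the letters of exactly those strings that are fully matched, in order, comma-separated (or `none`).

B

A → no match
B. "y" → match
C. "xyz" → no match
D. "xyyzyzyyyz" → no match
E. "yyx" → no match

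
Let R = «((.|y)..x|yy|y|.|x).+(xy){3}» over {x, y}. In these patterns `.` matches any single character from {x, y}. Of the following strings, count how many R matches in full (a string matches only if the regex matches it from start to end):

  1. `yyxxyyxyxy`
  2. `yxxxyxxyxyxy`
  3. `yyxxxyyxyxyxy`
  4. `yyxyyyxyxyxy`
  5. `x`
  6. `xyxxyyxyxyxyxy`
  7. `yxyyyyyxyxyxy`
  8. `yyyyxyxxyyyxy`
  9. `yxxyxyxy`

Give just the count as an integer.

1 → no match
2 → match
3 → match
4 → match
5 → no match — must end with `xy`
6 → match
7 → match
8 → no match
9 → match
Total matched: 6

6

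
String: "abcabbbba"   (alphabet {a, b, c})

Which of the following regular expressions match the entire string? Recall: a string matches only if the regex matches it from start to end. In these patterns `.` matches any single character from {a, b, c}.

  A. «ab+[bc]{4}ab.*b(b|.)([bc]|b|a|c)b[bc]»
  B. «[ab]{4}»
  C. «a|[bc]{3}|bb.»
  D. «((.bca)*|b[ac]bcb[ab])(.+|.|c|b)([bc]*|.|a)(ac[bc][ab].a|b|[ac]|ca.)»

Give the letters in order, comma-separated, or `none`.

D

A → no match
B → no match
C → no match
D → match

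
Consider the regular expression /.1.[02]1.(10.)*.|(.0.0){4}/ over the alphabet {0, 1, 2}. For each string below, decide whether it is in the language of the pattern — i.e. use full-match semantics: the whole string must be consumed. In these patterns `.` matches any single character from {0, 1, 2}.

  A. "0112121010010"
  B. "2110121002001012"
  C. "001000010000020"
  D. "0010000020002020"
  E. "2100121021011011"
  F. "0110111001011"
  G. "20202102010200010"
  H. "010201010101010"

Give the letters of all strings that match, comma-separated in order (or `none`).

D, E, F

A → no match
B → no match
C → no match
D → match
E → match
F → match
G → no match
H → no match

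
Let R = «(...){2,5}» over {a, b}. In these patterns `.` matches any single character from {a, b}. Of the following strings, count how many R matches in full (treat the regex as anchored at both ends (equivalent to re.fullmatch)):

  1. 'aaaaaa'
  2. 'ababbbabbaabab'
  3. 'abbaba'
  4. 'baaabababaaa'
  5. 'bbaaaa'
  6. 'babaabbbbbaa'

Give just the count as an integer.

1 → match
2 → no match
3 → match
4 → match
5 → match
6 → match
Total matched: 5

5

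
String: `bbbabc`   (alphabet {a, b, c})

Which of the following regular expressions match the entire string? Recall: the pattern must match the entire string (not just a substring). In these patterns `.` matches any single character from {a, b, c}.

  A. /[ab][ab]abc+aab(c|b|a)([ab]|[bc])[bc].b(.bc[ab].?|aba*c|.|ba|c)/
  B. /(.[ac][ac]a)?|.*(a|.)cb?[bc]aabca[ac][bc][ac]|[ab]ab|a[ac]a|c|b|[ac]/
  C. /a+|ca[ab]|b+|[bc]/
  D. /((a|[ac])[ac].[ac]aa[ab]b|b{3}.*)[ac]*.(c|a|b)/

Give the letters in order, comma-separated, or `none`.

A → no match
B → no match
C → no match
D → match

D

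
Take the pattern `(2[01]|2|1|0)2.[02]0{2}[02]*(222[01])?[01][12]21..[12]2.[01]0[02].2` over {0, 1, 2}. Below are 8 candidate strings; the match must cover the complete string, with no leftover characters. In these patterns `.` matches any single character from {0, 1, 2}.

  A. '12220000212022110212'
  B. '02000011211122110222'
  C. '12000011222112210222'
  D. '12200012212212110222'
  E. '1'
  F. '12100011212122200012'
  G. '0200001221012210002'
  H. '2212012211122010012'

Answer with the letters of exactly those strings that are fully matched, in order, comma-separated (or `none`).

A → no match
B → match
C → no match
D → match
E → no match — must end with '2'
F → match
G → no match
H → no match

B, D, F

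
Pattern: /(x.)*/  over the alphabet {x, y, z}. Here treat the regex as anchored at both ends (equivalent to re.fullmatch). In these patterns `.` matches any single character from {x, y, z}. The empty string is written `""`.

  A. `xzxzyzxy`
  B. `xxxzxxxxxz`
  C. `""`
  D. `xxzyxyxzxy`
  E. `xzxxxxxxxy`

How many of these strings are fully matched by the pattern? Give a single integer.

A → no match
B → match
C → match
D → no match
E → match
Total matched: 3

3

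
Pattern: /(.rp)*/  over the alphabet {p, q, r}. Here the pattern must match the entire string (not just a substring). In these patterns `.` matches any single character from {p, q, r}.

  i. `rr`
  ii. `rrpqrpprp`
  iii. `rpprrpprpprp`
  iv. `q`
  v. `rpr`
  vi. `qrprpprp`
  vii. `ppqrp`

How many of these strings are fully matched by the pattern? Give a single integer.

1

i. `rr` → no match
ii. `rrpqrpprp` → match
iii. `rpprrpprpprp` → no match
iv. `q` → no match
v. `rpr` → no match
vi. `qrprpprp` → no match
vii. `ppqrp` → no match
Total matched: 1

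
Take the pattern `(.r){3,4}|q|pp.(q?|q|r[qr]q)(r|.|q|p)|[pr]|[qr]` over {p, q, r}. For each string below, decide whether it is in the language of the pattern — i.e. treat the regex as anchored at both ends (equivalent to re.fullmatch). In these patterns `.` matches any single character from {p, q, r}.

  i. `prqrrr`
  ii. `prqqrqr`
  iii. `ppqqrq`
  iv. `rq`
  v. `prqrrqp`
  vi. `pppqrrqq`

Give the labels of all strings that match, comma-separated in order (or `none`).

i

i. `prqrrr` → match
ii. `prqqrqr` → no match
iii. `ppqqrq` → no match
iv. `rq` → no match
v. `prqrrqp` → no match
vi. `pppqrrqq` → no match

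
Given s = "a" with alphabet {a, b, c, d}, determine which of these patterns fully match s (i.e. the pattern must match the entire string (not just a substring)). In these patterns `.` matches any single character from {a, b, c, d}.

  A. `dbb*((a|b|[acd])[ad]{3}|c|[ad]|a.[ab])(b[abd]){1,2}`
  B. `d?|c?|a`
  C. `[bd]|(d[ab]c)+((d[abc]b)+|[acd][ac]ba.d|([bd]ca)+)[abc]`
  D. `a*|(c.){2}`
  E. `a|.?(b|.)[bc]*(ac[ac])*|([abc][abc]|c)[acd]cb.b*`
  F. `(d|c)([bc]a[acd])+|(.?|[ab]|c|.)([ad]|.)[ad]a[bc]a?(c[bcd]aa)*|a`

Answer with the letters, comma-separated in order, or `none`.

A → no match — must start with "db"
B → match
C → no match
D → match
E → match
F → match

B, D, E, F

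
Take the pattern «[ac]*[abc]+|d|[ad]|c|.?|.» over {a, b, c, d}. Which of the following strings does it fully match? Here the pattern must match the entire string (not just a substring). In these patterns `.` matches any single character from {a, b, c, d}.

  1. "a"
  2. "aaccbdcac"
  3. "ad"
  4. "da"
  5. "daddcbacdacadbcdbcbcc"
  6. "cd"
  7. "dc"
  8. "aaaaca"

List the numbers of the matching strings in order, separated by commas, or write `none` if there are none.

1, 8

1 → match
2 → no match
3 → no match
4 → no match
5 → no match
6 → no match
7 → no match
8 → match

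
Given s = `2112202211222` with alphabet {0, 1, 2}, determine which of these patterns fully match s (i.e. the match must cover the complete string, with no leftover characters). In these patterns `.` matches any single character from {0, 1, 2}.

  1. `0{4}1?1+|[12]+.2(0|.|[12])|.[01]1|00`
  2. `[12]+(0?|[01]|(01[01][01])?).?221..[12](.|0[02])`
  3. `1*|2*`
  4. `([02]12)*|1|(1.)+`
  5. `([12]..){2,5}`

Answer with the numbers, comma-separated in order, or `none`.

2

1 → no match
2 → match
3 → no match
4 → no match
5 → no match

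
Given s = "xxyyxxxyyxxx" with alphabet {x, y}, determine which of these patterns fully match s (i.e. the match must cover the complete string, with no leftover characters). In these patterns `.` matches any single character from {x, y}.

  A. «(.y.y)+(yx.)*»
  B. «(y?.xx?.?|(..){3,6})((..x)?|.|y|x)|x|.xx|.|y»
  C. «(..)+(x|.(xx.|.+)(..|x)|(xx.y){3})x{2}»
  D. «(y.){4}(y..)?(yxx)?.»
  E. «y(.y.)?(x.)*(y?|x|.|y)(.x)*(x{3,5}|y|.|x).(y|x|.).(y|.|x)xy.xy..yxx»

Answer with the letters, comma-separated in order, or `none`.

A → no match
B → match
C → match
D → no match — must start with "y"
E → no match — must start with "y"

B, C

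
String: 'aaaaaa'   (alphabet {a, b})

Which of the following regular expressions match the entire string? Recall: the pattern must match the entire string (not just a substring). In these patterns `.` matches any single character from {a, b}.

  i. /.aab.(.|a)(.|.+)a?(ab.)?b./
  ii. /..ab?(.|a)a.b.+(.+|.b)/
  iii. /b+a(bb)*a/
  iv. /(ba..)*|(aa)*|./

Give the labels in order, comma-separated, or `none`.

i → no match
ii → no match
iii → no match — must start with 'b'
iv → match

iv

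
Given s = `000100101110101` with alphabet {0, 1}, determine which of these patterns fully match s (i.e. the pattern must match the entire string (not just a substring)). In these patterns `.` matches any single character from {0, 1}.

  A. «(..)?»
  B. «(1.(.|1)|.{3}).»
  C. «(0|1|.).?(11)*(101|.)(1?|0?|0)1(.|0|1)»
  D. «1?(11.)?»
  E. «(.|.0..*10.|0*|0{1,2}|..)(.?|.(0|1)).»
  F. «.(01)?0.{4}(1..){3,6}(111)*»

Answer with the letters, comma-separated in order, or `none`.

A → no match
B → no match
C → no match
D → no match
E → match
F → match

E, F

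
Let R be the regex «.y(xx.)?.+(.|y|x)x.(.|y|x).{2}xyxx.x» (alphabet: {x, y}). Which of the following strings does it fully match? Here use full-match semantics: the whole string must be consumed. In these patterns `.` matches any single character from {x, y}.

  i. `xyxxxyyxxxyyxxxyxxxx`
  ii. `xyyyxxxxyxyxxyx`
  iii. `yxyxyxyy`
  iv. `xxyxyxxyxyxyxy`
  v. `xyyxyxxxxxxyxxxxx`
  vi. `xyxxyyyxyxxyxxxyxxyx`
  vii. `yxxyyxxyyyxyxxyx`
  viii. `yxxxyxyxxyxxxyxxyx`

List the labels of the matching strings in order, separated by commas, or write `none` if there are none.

i → match
ii → match
iii. `yxyxyxyy` → no match — must end with `x`
iv → no match — must end with `x`
v → no match
vi → match
vii → no match
viii → no match

i, ii, vi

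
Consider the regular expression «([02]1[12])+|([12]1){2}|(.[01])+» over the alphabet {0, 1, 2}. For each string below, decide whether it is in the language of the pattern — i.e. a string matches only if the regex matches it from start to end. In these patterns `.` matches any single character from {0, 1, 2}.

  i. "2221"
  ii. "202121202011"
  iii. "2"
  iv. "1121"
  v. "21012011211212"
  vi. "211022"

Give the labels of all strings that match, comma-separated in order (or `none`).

ii, iv

i → no match
ii → match
iii → no match
iv → match
v → no match
vi → no match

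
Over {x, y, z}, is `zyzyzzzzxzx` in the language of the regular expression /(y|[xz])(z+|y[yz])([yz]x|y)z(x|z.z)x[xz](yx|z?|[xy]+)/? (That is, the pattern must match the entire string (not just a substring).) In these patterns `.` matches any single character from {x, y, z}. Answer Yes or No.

Yes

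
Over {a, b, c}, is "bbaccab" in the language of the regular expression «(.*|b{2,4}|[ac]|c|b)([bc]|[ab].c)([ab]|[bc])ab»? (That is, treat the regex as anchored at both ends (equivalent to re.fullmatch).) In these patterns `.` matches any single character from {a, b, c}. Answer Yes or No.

Yes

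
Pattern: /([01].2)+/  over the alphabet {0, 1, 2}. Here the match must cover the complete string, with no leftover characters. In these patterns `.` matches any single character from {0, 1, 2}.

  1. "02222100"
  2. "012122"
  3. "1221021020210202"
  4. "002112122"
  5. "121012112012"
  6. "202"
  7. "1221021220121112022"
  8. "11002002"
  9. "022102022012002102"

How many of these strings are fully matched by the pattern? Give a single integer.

1 → no match — must end with "2"
2 → match
3 → no match
4 → match
5 → no match
6 → no match
7 → no match
8 → no match
9 → match
Total matched: 3

3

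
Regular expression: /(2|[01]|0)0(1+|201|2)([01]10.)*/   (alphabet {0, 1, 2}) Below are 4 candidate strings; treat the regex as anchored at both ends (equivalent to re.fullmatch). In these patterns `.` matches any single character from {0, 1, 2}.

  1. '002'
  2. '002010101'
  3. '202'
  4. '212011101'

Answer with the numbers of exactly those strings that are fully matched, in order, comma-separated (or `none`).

1. '002' → match
2. '002010101' → match
3. '202' → match
4. '212011101' → no match

1, 2, 3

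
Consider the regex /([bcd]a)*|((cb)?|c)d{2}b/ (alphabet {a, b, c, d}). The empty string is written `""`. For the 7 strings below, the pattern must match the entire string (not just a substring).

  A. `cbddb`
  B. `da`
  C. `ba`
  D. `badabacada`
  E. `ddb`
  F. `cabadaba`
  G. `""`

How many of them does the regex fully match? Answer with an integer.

A → match
B → match
C → match
D → match
E → match
F → match
G → match
Total matched: 7

7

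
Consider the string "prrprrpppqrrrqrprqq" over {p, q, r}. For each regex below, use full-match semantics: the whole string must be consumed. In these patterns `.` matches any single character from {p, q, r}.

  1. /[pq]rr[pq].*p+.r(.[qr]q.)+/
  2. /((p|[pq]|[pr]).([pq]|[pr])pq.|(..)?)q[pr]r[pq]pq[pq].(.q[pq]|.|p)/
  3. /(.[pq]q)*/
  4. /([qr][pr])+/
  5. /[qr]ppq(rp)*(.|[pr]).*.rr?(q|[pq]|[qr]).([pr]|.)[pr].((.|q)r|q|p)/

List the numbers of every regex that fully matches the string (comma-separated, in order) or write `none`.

1 → match
2 → no match
3 → no match
4 → no match
5 → no match

1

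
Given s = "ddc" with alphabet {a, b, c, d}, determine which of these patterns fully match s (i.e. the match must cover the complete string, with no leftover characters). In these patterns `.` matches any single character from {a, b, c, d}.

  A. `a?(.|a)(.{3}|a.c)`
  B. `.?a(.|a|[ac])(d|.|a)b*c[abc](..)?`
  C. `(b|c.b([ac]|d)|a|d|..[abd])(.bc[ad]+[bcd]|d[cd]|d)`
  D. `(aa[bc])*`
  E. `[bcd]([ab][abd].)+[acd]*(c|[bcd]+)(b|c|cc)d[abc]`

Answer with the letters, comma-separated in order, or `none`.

C

A → no match
B → no match
C → match
D → no match
E → no match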